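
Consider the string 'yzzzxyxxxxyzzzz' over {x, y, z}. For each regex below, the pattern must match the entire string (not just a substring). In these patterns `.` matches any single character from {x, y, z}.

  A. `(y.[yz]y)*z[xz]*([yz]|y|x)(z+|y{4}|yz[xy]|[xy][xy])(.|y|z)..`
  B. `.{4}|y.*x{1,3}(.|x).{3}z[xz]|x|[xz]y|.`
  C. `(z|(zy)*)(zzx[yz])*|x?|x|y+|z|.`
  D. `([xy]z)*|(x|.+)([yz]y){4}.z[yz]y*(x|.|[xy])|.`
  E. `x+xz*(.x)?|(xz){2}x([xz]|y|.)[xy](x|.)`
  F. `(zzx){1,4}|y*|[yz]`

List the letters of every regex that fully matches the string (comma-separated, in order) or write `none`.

A → no match
B → match
C → no match
D → no match
E → no match
F → no match

B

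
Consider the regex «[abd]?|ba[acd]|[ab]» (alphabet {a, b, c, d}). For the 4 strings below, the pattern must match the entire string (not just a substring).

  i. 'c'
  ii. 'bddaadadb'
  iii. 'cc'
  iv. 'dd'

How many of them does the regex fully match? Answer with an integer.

0

i. 'c' → no match
ii. 'bddaadadb' → no match
iii. 'cc' → no match
iv. 'dd' → no match
Total matched: 0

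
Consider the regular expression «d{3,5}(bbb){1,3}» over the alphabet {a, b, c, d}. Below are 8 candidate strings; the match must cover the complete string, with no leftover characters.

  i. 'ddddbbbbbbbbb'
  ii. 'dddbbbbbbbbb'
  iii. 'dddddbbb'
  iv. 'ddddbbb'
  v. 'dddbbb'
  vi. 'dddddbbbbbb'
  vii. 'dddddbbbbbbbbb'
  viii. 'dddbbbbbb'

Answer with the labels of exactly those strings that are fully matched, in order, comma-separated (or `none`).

i → match
ii → match
iii → match
iv → match
v → match
vi → match
vii → match
viii → match

i, ii, iii, iv, v, vi, vii, viii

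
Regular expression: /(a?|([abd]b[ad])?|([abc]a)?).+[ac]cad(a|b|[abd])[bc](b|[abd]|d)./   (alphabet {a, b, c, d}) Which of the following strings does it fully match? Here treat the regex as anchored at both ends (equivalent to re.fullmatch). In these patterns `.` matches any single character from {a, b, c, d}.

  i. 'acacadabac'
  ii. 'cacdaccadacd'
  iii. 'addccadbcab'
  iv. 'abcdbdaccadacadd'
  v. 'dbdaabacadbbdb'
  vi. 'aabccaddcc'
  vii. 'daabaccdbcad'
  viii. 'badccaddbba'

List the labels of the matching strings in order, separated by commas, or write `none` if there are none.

i, iii, v, viii

i. 'acacadabac' → match
ii. 'cacdaccadacd' → no match
iii. 'addccadbcab' → match
iv → no match
v → match
vi. 'aabccaddcc' → no match
vii. 'daabaccdbcad' → no match
viii. 'badccaddbba' → match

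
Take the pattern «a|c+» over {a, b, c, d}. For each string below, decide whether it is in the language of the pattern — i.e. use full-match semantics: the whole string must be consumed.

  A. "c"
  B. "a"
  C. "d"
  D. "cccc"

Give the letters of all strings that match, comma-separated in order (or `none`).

A, B, D

A → match
B → match
C → no match
D → match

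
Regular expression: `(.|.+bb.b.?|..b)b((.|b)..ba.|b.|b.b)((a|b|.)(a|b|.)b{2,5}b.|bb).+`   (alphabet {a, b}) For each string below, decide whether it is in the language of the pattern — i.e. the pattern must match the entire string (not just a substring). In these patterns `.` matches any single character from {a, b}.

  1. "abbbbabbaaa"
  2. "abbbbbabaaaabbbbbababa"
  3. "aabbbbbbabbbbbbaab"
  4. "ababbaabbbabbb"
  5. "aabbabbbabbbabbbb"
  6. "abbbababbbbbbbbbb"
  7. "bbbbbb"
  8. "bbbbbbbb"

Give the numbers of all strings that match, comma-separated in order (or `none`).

1, 2, 3, 5, 6, 8

1 → match
2 → match
3 → match
4 → no match
5 → match
6 → match
7 → no match
8 → match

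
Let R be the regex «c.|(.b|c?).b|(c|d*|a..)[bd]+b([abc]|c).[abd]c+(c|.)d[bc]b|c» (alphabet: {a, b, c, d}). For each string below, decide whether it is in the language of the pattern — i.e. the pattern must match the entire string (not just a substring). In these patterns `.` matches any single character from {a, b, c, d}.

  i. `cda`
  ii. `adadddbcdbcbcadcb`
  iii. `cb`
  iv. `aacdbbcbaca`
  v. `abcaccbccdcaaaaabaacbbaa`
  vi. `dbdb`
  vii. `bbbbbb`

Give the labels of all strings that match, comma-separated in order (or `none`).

iii, vi

i → no match
ii → no match
iii → match
iv → no match
v → no match
vi → match
vii → no match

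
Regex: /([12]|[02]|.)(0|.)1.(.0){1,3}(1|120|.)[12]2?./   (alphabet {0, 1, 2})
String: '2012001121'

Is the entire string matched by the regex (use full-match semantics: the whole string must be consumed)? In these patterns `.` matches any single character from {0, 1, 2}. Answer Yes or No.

Yes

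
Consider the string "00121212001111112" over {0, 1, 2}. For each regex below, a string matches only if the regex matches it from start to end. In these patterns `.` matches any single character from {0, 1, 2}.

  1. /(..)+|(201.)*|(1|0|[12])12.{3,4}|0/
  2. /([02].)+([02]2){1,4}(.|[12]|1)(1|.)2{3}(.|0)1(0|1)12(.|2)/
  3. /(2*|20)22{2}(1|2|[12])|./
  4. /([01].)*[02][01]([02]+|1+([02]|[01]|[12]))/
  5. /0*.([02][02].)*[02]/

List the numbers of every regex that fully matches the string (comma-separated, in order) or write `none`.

1 → no match
2 → no match
3 → no match
4 → match
5 → no match

4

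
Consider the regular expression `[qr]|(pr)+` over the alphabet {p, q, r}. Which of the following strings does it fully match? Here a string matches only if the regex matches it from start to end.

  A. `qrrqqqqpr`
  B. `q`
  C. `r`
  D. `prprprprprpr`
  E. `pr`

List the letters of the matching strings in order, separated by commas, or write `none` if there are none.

B, C, D, E

A → no match
B → match
C → match
D → match
E → match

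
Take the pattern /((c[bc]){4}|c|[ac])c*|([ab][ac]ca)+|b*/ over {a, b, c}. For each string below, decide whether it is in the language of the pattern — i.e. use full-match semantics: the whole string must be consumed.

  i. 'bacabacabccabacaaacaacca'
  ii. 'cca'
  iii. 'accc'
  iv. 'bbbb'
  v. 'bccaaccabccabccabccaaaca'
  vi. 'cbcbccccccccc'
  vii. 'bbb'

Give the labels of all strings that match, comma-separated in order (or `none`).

i, iii, iv, v, vi, vii

i → match
ii → no match
iii → match
iv → match
v → match
vi → match
vii → match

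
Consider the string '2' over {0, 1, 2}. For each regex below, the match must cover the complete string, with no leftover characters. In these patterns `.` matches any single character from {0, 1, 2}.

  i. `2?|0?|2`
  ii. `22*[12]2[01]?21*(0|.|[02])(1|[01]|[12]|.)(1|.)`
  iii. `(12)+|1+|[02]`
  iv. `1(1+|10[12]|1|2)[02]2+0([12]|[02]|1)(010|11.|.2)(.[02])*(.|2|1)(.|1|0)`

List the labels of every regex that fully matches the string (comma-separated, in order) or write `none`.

i → match
ii → no match
iii → match
iv → no match — must start with '1'

i, iii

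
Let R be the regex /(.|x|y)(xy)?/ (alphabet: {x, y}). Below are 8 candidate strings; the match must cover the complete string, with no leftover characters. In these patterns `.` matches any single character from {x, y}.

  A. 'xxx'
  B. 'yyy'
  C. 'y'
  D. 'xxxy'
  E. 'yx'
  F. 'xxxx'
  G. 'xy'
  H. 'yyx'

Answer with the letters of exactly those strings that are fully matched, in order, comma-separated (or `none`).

A → no match
B → no match
C → match
D → no match
E → no match
F → no match
G → no match
H → no match

C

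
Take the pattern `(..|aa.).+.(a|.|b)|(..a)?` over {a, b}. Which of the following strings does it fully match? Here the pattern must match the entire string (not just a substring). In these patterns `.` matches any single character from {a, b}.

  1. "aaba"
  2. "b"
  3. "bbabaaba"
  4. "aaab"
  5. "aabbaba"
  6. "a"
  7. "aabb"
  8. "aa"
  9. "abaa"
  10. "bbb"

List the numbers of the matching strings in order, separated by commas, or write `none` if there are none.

1 → no match
2 → no match
3 → match
4 → no match
5 → match
6 → no match
7 → no match
8 → no match
9 → no match
10 → no match

3, 5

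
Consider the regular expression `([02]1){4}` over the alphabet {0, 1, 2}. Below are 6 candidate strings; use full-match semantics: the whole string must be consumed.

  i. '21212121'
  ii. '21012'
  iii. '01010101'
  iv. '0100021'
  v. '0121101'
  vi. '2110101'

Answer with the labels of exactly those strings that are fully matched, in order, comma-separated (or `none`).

i, iii

i. '21212121' → match
ii. '21012' → no match — must end with '1'
iii. '01010101' → match
iv. '0100021' → no match
v. '0121101' → no match
vi. '2110101' → no match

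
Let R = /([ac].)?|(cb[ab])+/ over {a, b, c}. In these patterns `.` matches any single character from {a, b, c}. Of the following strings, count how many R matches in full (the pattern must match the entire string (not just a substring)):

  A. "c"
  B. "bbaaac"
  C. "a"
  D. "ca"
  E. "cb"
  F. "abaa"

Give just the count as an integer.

A → no match
B → no match
C → no match
D → match
E → match
F → no match
Total matched: 2

2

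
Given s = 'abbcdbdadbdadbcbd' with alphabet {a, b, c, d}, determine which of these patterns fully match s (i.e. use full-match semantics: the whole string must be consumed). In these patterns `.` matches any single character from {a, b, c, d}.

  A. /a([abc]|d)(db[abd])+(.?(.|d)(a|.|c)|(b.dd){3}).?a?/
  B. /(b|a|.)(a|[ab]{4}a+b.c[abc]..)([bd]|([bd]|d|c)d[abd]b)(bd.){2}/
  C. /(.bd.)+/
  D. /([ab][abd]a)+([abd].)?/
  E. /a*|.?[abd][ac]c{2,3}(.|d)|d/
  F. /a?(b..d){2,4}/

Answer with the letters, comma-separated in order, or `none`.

A → no match
B → no match
C → no match
D → no match
E → no match
F → match

F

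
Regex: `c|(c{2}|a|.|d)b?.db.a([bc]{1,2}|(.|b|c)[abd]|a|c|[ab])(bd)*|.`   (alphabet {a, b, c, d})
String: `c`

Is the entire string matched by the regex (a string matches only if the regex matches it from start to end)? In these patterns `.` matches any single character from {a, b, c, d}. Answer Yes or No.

Yes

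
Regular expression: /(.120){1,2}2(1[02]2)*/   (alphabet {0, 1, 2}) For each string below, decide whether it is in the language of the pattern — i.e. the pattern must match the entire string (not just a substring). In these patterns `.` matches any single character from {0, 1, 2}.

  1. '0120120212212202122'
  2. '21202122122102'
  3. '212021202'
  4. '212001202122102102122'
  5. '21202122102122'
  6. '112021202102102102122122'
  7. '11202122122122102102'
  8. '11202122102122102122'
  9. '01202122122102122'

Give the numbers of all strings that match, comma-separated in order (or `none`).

2, 3, 4, 5, 6, 7, 8, 9

1 → no match
2 → match
3 → match
4 → match
5 → match
6 → match
7 → match
8 → match
9 → match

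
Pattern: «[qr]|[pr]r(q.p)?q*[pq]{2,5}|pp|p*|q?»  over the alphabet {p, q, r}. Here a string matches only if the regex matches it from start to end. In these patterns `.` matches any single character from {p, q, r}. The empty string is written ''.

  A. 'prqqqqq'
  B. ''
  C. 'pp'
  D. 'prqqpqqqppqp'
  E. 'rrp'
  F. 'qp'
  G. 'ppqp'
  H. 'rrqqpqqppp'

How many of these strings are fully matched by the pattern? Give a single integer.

5

A. 'prqqqqq' → match
B. '' → match
C. 'pp' → match
D. 'prqqpqqqppqp' → match
E. 'rrp' → no match
F. 'qp' → no match
G. 'ppqp' → no match
H. 'rrqqpqqppp' → match
Total matched: 5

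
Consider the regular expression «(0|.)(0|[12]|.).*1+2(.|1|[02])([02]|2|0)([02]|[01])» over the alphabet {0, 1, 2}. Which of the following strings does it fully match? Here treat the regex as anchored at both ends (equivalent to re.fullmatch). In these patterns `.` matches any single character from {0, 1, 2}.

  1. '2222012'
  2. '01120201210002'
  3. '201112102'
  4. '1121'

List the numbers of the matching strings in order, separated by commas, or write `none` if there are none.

3

1 → no match
2 → no match
3 → match
4 → no match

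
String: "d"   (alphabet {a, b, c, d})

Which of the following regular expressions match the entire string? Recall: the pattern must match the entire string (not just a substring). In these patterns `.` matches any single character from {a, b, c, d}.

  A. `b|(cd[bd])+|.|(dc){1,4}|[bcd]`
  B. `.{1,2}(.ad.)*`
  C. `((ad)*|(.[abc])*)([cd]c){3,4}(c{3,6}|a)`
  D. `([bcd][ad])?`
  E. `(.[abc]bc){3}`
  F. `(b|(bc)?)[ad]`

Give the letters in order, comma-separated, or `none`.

A, B, F

A → match
B → match
C → no match
D → no match
E → no match — must end with "bc"
F → match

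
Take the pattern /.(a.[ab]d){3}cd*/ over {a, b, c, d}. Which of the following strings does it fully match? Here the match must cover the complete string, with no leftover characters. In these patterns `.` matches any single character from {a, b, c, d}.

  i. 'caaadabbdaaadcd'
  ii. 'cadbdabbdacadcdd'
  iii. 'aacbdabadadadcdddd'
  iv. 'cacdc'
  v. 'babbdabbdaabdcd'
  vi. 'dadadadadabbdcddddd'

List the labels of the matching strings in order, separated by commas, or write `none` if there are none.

i, ii, iii, v, vi

i → match
ii → match
iii → match
iv → no match
v → match
vi → match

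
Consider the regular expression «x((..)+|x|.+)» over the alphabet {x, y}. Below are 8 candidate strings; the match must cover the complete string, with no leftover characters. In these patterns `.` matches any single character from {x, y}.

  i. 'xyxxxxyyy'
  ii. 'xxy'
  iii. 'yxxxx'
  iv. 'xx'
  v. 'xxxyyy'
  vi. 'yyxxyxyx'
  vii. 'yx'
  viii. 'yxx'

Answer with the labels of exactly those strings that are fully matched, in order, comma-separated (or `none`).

i → match
ii → match
iii → no match — must start with 'x'
iv → match
v → match
vi → no match — must start with 'x'
vii → no match — must start with 'x'
viii → no match — must start with 'x'

i, ii, iv, v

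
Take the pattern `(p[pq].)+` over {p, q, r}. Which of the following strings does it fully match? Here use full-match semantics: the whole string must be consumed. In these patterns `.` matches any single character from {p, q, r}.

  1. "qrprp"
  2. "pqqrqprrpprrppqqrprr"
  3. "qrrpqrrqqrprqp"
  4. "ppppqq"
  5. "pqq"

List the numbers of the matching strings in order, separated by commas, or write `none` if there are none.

1 → no match — must start with "p"
2 → no match
3 → no match — must start with "p"
4 → match
5 → match

4, 5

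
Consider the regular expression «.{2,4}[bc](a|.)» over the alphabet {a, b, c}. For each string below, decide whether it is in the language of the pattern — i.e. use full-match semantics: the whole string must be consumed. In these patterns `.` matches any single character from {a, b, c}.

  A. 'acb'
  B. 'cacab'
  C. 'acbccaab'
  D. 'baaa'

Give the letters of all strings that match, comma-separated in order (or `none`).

A. 'acb' → no match
B. 'cacab' → no match
C. 'acbccaab' → no match
D. 'baaa' → no match

none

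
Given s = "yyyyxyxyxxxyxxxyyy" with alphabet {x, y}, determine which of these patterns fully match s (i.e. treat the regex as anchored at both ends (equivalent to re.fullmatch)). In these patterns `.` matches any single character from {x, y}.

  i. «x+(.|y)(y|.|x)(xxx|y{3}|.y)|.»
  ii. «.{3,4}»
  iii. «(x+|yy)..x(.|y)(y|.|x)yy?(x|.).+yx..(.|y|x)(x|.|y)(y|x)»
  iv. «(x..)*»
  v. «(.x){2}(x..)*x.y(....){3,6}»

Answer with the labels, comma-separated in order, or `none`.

iii

i → no match
ii → no match
iii → match
iv → no match
v → no match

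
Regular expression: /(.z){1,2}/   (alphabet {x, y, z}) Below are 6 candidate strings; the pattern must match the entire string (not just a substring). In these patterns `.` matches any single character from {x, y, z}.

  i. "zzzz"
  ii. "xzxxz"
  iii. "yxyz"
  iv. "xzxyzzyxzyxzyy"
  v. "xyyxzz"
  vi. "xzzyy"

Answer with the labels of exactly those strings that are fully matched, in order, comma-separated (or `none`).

i

i → match
ii → no match
iii → no match
iv → no match — must end with "z"
v → no match
vi → no match — must end with "z"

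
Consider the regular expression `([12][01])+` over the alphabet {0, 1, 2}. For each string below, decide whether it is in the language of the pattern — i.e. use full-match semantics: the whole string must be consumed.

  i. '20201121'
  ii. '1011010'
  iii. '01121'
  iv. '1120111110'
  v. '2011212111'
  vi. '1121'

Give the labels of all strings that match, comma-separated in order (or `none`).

i, iv, v, vi

i → match
ii → no match
iii → no match
iv → match
v → match
vi → match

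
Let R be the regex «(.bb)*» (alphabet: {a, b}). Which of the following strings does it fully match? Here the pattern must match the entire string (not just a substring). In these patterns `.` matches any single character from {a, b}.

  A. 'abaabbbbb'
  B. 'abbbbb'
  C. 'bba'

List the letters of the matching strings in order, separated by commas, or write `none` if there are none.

A → no match
B → match
C → no match

B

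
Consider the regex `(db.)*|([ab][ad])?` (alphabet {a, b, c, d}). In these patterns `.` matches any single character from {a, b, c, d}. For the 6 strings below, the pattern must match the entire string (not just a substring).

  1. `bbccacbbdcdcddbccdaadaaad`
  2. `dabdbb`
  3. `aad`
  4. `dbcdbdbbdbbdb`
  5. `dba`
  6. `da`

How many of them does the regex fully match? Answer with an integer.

1 → no match
2 → no match
3 → no match
4 → no match
5 → match
6 → no match
Total matched: 1

1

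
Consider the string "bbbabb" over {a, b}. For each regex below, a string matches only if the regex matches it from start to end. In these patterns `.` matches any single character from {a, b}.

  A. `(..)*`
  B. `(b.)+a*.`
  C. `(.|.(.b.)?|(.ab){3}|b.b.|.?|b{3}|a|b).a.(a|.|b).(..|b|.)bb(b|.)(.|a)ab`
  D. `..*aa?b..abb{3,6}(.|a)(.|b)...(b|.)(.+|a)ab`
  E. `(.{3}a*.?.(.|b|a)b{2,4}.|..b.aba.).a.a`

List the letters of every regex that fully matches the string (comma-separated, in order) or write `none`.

A → match
B → no match
C → no match — must end with "ab"
D → no match — must end with "ab"
E → no match — must end with "a"

A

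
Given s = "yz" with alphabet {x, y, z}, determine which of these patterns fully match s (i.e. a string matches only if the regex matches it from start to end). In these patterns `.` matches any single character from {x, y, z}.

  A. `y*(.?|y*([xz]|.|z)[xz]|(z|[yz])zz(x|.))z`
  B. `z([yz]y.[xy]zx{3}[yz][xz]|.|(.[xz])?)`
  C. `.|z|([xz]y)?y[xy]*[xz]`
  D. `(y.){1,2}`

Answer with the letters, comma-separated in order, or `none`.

A, C, D

A → match
B → no match — must start with "z"
C → match
D → match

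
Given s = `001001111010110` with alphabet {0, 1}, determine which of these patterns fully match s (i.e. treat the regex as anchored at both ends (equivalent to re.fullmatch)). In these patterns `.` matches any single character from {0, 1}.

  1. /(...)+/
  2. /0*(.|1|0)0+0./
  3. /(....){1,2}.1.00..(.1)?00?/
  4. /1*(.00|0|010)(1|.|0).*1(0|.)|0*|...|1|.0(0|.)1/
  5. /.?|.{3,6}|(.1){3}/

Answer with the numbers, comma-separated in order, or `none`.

1 → match
2 → no match
3 → no match
4 → match
5 → no match

1, 4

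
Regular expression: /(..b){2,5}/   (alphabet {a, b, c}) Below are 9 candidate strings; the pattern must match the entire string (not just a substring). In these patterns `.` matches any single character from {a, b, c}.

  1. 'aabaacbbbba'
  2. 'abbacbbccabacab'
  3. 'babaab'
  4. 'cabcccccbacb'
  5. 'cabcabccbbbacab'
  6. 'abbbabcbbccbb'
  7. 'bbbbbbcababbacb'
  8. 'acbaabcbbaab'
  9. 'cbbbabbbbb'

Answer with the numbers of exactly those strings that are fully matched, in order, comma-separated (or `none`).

3, 7, 8

1 → no match — must end with 'b'
2 → no match
3 → match
4 → no match
5 → no match
6 → no match
7 → match
8 → match
9 → no match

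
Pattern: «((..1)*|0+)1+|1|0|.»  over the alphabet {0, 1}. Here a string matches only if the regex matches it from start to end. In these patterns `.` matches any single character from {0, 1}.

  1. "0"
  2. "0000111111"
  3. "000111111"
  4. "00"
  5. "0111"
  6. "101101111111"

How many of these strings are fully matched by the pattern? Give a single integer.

5

1. "0" → match
2. "0000111111" → match
3. "000111111" → match
4. "00" → no match
5. "0111" → match
6. "101101111111" → match
Total matched: 5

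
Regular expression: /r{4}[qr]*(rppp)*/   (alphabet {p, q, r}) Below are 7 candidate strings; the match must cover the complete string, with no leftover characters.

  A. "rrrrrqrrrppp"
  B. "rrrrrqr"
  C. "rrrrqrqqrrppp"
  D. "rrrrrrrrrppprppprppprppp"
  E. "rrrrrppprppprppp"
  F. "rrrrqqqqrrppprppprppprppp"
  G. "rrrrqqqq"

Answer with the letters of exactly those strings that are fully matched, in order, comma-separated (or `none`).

A, B, C, D, E, F, G

A → match
B → match
C → match
D → match
E → match
F → match
G → match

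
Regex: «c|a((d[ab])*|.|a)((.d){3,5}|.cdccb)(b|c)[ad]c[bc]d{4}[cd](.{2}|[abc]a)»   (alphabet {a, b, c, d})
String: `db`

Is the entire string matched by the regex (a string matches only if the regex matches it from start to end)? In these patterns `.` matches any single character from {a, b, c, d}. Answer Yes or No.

No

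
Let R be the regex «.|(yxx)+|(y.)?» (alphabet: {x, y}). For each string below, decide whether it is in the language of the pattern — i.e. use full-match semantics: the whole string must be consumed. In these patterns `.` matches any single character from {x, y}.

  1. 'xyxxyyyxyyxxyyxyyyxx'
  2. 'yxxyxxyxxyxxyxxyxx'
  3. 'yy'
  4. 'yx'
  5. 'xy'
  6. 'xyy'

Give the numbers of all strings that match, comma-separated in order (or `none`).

1 → no match
2 → match
3 → match
4 → match
5 → no match
6 → no match

2, 3, 4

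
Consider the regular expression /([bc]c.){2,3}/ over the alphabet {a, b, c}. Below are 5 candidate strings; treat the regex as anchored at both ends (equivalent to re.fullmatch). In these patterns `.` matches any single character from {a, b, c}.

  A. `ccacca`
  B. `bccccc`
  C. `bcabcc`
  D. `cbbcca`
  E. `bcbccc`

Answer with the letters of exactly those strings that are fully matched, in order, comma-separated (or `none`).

A → match
B → match
C → match
D → no match
E → match

A, B, C, E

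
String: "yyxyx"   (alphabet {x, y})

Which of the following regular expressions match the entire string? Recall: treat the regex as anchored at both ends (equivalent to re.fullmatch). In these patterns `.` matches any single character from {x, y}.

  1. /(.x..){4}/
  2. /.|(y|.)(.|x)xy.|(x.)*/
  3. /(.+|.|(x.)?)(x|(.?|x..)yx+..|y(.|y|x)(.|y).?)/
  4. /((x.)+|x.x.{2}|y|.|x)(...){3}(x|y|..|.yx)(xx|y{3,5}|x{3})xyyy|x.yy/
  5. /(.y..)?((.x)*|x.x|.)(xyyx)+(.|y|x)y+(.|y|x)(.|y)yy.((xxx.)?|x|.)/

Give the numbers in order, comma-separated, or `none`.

2, 3

1 → no match
2 → match
3 → match
4 → no match
5 → no match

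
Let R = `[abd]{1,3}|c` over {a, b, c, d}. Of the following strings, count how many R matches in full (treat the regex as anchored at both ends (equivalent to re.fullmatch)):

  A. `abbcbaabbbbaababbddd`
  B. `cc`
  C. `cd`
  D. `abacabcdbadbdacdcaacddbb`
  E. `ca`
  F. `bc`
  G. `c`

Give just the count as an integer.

A → no match
B → no match
C → no match
D → no match
E → no match
F → no match
G → match
Total matched: 1

1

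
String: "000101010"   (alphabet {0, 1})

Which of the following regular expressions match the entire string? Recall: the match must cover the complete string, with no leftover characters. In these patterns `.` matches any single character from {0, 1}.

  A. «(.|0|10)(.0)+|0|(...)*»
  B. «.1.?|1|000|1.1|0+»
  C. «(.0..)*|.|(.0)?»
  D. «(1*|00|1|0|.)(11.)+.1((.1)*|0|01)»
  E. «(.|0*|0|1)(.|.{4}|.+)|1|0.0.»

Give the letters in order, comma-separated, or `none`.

A, E

A → match
B → no match
C → no match
D → no match
E → match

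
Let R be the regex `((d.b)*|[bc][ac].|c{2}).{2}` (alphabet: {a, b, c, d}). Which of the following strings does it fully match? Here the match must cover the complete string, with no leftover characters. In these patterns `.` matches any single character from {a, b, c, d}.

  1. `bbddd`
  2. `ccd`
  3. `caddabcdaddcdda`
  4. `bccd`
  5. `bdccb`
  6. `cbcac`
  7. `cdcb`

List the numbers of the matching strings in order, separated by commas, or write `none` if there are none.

1 → no match
2 → no match
3 → no match
4 → no match
5 → no match
6 → no match
7 → no match

none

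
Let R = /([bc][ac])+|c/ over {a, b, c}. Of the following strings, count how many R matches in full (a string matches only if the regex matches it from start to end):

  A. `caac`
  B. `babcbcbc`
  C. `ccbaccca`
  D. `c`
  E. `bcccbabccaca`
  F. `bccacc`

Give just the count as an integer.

A → no match
B → match
C → match
D → match
E → match
F → match
Total matched: 5

5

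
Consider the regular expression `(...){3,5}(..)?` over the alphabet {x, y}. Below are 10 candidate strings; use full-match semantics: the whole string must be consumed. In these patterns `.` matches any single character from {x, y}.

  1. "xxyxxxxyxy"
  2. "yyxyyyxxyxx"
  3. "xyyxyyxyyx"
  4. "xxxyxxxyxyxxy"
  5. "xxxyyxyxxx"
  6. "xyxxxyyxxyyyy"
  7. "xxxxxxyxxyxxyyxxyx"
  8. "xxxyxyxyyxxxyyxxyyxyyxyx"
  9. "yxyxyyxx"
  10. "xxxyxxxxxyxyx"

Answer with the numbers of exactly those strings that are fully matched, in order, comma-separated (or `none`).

1. "xxyxxxxyxy" → no match
2. "yyxyyyxxyxx" → match
3. "xyyxyyxyyx" → no match
4 → no match
5. "xxxyyxyxxx" → no match
6 → no match
7 → no match
8 → no match
9. "yxyxyyxx" → no match
10 → no match

2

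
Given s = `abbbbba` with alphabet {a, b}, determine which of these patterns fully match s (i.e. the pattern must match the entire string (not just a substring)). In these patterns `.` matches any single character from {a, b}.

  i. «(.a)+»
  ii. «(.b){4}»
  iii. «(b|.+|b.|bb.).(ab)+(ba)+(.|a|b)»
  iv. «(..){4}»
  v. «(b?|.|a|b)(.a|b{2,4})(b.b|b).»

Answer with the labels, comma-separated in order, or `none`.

v

i → no match
ii → no match — must end with `b`
iii → no match
iv → no match
v → match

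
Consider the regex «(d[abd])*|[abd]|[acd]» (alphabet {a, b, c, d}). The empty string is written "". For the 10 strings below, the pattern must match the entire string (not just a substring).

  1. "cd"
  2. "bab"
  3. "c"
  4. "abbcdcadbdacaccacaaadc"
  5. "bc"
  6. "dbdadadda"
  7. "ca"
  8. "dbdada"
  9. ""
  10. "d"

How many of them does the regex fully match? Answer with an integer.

1 → no match
2 → no match
3 → match
4 → no match
5 → no match
6 → no match
7 → no match
8 → match
9 → match
10 → match
Total matched: 4

4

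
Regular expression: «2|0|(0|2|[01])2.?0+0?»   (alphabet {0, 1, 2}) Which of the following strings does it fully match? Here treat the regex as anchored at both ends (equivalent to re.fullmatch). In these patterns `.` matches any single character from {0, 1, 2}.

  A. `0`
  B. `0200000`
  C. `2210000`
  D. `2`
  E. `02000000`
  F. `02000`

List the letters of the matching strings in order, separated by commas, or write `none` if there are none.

A, B, C, D, E, F

A → match
B → match
C → match
D → match
E → match
F → match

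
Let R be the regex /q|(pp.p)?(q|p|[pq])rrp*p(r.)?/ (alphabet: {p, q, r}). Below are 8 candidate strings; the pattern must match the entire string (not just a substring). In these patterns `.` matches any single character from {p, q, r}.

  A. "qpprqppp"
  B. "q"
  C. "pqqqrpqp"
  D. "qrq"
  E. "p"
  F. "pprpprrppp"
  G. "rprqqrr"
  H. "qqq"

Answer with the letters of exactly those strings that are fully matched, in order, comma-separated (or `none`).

B, F

A → no match
B → match
C → no match
D → no match
E → no match
F → match
G → no match
H → no match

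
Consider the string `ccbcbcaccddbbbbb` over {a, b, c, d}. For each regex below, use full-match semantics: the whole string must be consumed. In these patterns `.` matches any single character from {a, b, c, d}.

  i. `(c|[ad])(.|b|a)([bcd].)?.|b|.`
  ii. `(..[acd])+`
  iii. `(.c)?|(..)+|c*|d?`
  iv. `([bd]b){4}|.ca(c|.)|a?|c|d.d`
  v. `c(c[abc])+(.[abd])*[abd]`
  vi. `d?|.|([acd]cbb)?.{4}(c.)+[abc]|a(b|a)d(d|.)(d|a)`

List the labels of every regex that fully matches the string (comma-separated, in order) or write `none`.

i → no match
ii → no match
iii → match
iv → no match
v → match
vi → no match

iii, v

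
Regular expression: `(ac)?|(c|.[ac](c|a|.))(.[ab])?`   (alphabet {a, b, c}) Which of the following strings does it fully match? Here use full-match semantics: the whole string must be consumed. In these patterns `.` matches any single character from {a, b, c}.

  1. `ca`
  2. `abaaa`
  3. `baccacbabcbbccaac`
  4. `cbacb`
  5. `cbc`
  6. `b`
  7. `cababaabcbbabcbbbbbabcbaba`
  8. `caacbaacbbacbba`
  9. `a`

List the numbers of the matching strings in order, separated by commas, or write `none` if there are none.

1 → no match
2 → no match
3 → no match
4 → no match
5 → no match
6 → no match
7 → no match
8 → no match
9 → no match

none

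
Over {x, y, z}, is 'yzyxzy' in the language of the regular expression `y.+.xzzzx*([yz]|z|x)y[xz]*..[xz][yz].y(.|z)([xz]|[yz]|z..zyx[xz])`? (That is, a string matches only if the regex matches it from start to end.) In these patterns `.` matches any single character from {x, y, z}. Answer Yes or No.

No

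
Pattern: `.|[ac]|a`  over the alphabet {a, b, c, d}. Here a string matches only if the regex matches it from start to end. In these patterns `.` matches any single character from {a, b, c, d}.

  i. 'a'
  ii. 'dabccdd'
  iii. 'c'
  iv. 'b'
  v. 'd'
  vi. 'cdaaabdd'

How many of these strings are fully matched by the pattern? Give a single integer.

4

i → match
ii → no match
iii → match
iv → match
v → match
vi → no match
Total matched: 4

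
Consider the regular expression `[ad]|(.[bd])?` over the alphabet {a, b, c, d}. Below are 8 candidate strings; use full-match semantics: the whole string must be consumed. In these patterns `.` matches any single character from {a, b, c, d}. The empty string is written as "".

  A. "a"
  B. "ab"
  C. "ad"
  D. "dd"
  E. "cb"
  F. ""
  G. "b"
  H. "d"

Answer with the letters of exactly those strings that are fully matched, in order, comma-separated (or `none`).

A, B, C, D, E, F, H

A → match
B → match
C → match
D → match
E → match
F → match
G → no match
H → match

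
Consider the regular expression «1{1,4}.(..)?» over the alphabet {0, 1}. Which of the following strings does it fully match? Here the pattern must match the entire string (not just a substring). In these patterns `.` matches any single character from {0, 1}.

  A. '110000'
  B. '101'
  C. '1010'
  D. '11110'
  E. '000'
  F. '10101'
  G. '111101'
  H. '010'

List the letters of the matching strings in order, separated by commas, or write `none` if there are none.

A → no match
B → no match
C → match
D → match
E → no match — must start with '1'
F → no match
G → match
H → no match — must start with '1'

C, D, G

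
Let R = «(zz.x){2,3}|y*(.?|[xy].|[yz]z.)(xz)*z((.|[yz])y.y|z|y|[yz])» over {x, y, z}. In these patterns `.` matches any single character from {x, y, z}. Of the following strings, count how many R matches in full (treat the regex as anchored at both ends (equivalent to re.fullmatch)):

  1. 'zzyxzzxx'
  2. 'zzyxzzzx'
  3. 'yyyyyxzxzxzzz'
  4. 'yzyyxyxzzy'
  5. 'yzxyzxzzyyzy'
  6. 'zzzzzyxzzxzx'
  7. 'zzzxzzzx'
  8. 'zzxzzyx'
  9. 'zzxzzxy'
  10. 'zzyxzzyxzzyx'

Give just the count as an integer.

5

1 → match
2 → match
3 → match
4 → no match
5 → no match
6 → no match
7 → match
8 → no match
9 → no match
10 → match
Total matched: 5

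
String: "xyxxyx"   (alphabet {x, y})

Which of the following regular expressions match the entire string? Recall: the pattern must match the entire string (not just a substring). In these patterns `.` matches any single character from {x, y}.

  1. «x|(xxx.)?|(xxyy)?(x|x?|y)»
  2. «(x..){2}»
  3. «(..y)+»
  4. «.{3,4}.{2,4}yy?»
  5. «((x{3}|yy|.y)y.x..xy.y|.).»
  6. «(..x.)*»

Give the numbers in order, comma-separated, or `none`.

1 → no match
2 → match
3 → no match — must end with "y"
4 → no match
5 → no match
6 → no match

2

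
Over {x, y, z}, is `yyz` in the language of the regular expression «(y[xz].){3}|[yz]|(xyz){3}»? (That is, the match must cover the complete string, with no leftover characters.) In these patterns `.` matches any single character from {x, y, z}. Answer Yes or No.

No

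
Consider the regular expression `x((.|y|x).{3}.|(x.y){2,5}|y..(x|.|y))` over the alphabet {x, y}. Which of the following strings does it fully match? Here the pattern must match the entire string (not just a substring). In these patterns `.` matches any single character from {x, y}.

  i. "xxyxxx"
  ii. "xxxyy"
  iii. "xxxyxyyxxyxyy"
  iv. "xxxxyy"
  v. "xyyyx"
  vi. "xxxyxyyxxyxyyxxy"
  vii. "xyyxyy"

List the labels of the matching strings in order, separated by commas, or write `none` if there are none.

i, iii, iv, v, vi, vii

i → match
ii → no match
iii → match
iv → match
v → match
vi → match
vii → match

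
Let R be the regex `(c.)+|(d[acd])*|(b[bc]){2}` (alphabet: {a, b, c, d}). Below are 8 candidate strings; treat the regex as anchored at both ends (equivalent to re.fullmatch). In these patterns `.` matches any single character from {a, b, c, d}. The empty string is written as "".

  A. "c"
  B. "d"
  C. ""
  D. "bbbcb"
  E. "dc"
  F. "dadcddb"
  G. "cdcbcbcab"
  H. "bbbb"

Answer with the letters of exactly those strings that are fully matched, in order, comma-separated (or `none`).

C, E, H

A. "c" → no match
B. "d" → no match
C. "" → match
D. "bbbcb" → no match
E. "dc" → match
F. "dadcddb" → no match
G. "cdcbcbcab" → no match
H. "bbbb" → match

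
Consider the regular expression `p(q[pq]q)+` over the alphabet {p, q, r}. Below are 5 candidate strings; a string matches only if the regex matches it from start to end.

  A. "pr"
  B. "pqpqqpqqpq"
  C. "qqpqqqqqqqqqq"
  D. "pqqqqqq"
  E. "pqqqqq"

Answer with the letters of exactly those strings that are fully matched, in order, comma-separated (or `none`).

A → no match — must start with "pq"
B → match
C → no match — must start with "pq"
D → match
E → no match

B, D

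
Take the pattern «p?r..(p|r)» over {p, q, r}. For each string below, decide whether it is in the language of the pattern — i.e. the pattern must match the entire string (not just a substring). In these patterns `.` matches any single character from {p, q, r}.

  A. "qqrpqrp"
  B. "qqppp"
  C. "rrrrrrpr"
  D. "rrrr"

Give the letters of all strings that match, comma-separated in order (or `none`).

A → no match
B → no match
C → no match
D → match

D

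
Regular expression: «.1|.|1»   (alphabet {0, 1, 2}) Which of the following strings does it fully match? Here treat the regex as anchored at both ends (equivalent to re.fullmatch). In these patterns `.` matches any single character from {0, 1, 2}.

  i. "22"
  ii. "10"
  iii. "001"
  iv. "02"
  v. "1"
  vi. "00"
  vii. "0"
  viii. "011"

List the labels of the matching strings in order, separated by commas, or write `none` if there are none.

v, vii

i → no match
ii → no match
iii → no match
iv → no match
v → match
vi → no match
vii → match
viii → no match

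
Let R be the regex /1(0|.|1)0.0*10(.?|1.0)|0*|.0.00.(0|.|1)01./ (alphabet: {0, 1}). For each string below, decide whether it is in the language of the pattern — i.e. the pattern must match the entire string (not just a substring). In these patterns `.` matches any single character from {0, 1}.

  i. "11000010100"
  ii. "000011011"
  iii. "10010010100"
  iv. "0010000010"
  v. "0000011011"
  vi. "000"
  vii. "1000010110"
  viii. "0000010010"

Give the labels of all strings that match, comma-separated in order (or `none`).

i → match
ii → no match
iii → match
iv → match
v → match
vi → match
vii → match
viii → match

i, iii, iv, v, vi, vii, viii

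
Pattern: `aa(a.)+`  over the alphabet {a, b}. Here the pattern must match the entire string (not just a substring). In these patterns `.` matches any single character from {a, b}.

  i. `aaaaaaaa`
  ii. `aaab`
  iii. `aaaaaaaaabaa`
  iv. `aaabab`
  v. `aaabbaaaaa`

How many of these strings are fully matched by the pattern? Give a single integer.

4

i → match
ii → match
iii → match
iv → match
v → no match
Total matched: 4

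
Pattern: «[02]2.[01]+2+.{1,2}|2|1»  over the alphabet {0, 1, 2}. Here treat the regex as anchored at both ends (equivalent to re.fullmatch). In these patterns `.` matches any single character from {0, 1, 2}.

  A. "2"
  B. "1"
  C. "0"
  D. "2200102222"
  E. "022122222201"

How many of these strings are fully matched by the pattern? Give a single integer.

A. "2" → match
B. "1" → match
C. "0" → no match
D. "2200102222" → match
E. "022122222201" → match
Total matched: 4

4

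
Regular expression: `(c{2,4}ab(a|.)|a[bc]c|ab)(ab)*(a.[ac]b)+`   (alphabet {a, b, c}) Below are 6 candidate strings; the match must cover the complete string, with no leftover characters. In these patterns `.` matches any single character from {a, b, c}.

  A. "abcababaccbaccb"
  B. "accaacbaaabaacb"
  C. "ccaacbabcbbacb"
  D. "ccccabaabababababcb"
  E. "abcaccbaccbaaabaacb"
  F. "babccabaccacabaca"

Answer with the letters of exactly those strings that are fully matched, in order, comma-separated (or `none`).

A, B, D, E

A → match
B → match
C → no match
D → match
E → match
F → no match — must end with "b"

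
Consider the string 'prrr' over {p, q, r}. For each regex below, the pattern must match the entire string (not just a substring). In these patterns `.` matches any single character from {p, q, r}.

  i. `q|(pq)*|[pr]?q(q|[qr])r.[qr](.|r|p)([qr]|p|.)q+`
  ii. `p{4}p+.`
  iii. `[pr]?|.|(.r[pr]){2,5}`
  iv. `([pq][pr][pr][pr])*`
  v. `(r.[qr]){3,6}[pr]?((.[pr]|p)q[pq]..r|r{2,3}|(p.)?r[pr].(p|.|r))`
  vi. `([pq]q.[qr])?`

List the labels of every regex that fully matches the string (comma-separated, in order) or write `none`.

i → no match
ii → no match
iii → no match
iv → match
v → no match — must start with 'r'
vi → no match

iv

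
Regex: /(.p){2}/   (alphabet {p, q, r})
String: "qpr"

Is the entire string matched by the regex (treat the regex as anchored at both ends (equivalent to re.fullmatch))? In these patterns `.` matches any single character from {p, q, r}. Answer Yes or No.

Every match must end with "p", but "qpr" does not.

No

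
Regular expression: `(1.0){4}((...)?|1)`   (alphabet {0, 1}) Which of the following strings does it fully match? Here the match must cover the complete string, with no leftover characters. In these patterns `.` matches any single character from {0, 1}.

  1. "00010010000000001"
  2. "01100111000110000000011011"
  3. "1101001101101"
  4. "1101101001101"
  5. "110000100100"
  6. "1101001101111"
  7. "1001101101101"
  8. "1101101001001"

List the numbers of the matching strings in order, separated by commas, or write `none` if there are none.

3, 4, 7, 8

1 → no match — must start with "1"
2 → no match — must start with "1"
3 → match
4 → match
5. "110000100100" → no match
6 → no match
7 → match
8 → match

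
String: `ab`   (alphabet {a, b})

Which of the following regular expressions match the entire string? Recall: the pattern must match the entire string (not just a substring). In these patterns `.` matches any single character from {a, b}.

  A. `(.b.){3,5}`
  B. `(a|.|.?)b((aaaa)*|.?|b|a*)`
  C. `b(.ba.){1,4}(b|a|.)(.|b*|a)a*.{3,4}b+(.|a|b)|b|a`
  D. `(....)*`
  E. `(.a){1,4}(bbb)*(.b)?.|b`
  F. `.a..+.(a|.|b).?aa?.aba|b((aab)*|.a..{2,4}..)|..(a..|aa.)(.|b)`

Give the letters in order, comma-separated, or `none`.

B

A → no match
B → match
C → no match
D → no match
E → no match
F → no match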